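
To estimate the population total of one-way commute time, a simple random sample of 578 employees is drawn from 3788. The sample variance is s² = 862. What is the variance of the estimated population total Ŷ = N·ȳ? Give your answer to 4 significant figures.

1.813 × 10^7

Var(Ŷ) = N²·Var(ȳ) = N²·(1 − n/N)·s²/n.
f = 578/3788 = 0.15258712; Var(ȳ) = 0.84741288·862/578 = 1.2637888.
Var(Ŷ) = 3788² · 1.2637888 = 1.8134035 × 10^7.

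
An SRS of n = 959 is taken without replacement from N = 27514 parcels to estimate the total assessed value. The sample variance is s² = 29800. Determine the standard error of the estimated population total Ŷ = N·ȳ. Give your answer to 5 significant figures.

150680

Var(Ŷ) = N²·Var(ȳ) = N²·(1 − n/N)·s²/n.
f = 959/27514 = 0.03485498; Var(ȳ) = 0.96514502·29800/959 = 29.99095.
Var(Ŷ) = 27514² · 29.99095 = 2.2703755 × 10^10.
SE(Ŷ) = √(2.2703755 × 10^10) = 150680.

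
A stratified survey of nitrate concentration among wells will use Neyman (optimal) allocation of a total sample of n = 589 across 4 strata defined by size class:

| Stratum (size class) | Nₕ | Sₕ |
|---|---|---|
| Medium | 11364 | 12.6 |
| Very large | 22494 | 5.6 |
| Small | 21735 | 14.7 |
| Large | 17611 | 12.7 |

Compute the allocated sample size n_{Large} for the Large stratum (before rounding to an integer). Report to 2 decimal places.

Neyman allocation: nₕ = n·NₕSₕ / Σⱼ NⱼSⱼ.
Σ NⱼSⱼ = 11364·12.6 + 22494·5.6 + 21735·14.7 + 17611·12.7 = 812317.
n_{Large} = 589·17611·12.7 / 812317 = 162.17.

162.17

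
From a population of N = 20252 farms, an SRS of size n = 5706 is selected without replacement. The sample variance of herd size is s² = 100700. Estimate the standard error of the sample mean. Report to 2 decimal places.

Under SRS without replacement, Var(ȳ) = (1 − f)·s²/n with f = n/N = 5706/20252 = 0.28174995.
Var(ȳ) = (1 − 0.28174995)·100700/5706 = 0.71825005·17.64809 = 12.675741.
SE(ȳ) = √(12.675741) = 3.56.

3.56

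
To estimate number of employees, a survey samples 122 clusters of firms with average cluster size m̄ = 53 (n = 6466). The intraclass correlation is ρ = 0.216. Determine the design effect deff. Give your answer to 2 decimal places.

deff = 1 + (53 − 1)·0.216 = 1 + 11.232 = 12.232.

12.23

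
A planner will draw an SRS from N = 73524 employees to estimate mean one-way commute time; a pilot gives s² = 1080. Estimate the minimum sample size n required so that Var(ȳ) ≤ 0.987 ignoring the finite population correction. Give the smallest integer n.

Without fpc, n₀ = s²/D = 1080/0.987 = 1094.2249.
Rounding up, n = 1095.

1095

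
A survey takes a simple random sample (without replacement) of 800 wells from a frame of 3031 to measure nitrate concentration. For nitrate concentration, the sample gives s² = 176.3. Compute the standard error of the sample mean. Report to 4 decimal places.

Under SRS without replacement, Var(ȳ) = (1 − f)·s²/n with f = n/N = 800/3031 = 0.26393929.
Var(ȳ) = (1 − 0.26393929)·176.3/800 = 0.73606071·0.220375 = 0.16220938.
SE(ȳ) = √(0.16220938) = 0.4028.

0.4028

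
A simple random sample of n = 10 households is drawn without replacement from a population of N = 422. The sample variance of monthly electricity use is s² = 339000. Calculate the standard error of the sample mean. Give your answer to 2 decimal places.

Under SRS without replacement, Var(ȳ) = (1 − f)·s²/n with f = n/N = 10/422 = 0.02369668.
Var(ȳ) = (1 − 0.02369668)·339000/10 = 0.97630332·33900 = 33096.682.
SE(ȳ) = √(33096.682) = 181.92.

181.92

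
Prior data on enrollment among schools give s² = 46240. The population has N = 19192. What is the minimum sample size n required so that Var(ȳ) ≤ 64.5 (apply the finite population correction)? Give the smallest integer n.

692

Without fpc, n₀ = s²/D = 46240/64.5 = 716.8992.
With fpc, (1 − n/N)·s²/n ≤ D requires n ≥ n₀/(1 + n₀/N) = 716.8992/(1 + 716.8992/19192) = 691.0844.
Rounding up, n = 692.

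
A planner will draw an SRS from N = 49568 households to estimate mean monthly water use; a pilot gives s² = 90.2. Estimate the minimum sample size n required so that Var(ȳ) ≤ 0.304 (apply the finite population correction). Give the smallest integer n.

Without fpc, n₀ = s²/D = 90.2/0.304 = 296.7105.
With fpc, (1 − n/N)·s²/n ≤ D requires n ≥ n₀/(1 + n₀/N) = 296.7105/(1 + 296.7105/49568) = 294.9450.
Rounding up, n = 295.

295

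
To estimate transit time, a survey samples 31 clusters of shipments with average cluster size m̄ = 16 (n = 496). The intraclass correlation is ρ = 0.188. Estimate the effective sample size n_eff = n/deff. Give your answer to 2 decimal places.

129.84

deff = 1 + (16 − 1)·0.188 = 1 + 2.82 = 3.82.
n_eff = 496 / 3.82 = 129.84.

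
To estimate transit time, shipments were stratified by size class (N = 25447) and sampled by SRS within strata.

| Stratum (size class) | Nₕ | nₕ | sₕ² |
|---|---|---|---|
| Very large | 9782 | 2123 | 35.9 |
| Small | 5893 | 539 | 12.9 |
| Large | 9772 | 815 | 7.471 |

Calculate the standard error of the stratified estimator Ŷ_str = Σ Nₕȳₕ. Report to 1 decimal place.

Var(Ŷ_str) = Σₕ Nₕ²(1 − fₕ)sₕ²/nₕ.
Very large: 9782²·(1 − 2123/9782)·35.9/2123 = 1.2669054 × 10^6.
Small: 5893²·(1 − 539/5893)·12.9/539 = 755119.62.
Large: 9772²·(1 − 815/9772)·7.471/815 = 802356.1.
Sum = 2.8243811 × 10^6.
SE = √(2.8243811 × 10^6) = 1680.6.

1680.6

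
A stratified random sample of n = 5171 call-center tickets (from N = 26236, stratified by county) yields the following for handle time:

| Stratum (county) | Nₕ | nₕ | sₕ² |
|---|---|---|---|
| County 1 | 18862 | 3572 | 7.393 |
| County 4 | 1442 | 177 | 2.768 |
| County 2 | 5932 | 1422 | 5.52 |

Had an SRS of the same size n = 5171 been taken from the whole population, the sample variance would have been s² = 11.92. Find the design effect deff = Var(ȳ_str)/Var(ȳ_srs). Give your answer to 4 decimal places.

0.5724

Var(ȳ_str) = Σ Wₕ²(1−fₕ)sₕ²/nₕ with Wₕ = Nₕ/26236:
  County 1: (18862/26236)²·(1−3572/18862)·7.393/3572 = 8.6717997 × 10^-4
  County 4: (1442/26236)²·(1−177/1442)·2.768/177 = 4.1443208 × 10^-5
  County 2: (5932/26236)²·(1−1422/5932)·5.52/1422 = 1.5087661 × 10^-4
  → Var(ȳ_str) = 0.0010594998.
Var(ȳ_srs) = (1 − 5171/26236)·11.92/5171 = 0.0018508259.
deff = 0.0010594998 / 0.0018508259 = 0.5724.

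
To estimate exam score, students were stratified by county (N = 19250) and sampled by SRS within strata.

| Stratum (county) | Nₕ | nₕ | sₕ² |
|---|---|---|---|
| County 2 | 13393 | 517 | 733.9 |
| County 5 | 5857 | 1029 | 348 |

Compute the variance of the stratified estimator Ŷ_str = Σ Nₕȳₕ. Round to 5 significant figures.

Var(Ŷ_str) = Σₕ Nₕ²(1 − fₕ)sₕ²/nₕ.
County 2: 13393²·(1 − 517/13393)·733.9/517 = 2.4479649 × 10^8.
County 5: 5857²·(1 − 1029/5857)·348/1029 = 9.5632686 × 10^6.
Sum = 2.5435976 × 10^8.

2.5436 × 10^8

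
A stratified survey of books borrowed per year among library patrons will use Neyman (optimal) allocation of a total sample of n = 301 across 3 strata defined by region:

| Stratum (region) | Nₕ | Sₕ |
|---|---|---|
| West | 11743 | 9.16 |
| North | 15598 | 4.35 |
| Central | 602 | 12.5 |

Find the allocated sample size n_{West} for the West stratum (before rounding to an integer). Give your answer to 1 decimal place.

177.0

Neyman allocation: nₕ = n·NₕSₕ / Σⱼ NⱼSⱼ.
Σ NⱼSⱼ = 11743·9.16 + 15598·4.35 + 602·12.5 = 182942.18.
n_{West} = 301·11743·9.16 / 182942.18 = 177.0.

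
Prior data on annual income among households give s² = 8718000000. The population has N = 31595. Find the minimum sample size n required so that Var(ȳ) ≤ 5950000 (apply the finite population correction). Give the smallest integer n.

1401

Without fpc, n₀ = s²/D = 8718000000/5950000 = 1465.2101.
With fpc, (1 − n/N)·s²/n ≤ D requires n ≥ n₀/(1 + n₀/N) = 1465.2101/(1 + 1465.2101/31595) = 1400.2728.
Rounding up, n = 1401.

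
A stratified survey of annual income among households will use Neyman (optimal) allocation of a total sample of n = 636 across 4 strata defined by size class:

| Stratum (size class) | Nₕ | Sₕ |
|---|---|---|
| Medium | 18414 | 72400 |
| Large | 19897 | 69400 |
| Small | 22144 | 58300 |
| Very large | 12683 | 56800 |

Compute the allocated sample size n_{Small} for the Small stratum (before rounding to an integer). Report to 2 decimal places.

173.76

Neyman allocation: nₕ = n·NₕSₕ / Σⱼ NⱼSⱼ.
Σ NⱼSⱼ = 18414·72400 + 19897·69400 + 22144·58300 + 12683·56800 = 4.725415 × 10^9.
n_{Small} = 636·22144·58300 / (4.725415 × 10^9) = 173.76.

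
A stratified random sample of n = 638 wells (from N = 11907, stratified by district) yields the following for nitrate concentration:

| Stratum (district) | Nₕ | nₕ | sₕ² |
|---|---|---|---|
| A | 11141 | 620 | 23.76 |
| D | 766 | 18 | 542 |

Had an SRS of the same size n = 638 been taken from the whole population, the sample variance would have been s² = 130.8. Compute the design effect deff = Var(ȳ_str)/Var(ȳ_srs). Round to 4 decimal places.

0.7905

Var(ȳ_str) = Σ Wₕ²(1−fₕ)sₕ²/nₕ with Wₕ = Nₕ/11907:
  A: (11141/11907)²·(1−620/11141)·23.76/620 = 0.03168336
  D: (766/11907)²·(1−18/766)·542/18 = 0.12168931
  → Var(ȳ_str) = 0.15337267.
Var(ȳ_srs) = (1 − 638/11907)·130.8/638 = 0.19403054.
deff = 0.15337267 / 0.19403054 = 0.7905.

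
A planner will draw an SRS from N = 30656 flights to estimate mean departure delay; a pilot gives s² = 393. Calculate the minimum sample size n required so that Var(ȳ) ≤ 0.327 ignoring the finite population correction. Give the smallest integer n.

1202

Without fpc, n₀ = s²/D = 393/0.327 = 1201.8349.
Rounding up, n = 1202.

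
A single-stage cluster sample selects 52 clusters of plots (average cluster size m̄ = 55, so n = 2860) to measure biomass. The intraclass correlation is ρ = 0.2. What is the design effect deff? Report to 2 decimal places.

11.80

deff = 1 + (55 − 1)·0.2 = 1 + 10.8 = 11.8.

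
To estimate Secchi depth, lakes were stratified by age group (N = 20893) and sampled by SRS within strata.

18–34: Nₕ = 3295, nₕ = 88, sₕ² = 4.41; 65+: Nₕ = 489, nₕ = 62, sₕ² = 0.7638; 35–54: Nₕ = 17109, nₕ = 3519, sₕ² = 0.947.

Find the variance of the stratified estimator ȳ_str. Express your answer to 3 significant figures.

0.00136

Var(ȳ_str) = Σₕ Wₕ²(1 − fₕ)sₕ²/nₕ with Wₕ = Nₕ/N, N = 20893.
18–34: Wₕ = 0.15770832; term = 0.15770832²·(1 − 0.02670713)·4.41/88 = 0.0012131338.
65+: Wₕ = 0.02340497; term = 0.02340497²·(1 − 0.12678937)·0.7638/62 = 5.8928188 × 10^-6.
35–54: Wₕ = 0.81888671; term = 0.81888671²·(1 − 0.20568122)·0.947/3519 = 1.4334191 × 10^-4.
Sum = 0.0013623685.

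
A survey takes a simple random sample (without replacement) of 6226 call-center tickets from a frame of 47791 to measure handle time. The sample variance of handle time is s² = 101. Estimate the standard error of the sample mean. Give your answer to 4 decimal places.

0.1188

Under SRS without replacement, Var(ȳ) = (1 − f)·s²/n with f = n/N = 6226/47791 = 0.13027557.
Var(ȳ) = (1 − 0.13027557)·101/6226 = 0.86972443·0.016222294 = 0.014108925.
SE(ȳ) = √(0.014108925) = 0.1188.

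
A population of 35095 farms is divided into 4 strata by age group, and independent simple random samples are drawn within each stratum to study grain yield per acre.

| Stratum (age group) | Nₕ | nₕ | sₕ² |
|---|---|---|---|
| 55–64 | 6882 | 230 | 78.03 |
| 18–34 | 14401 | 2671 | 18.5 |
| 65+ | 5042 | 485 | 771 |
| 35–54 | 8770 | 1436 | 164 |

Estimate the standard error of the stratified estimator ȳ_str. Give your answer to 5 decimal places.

0.22176

Var(ȳ_str) = Σₕ Wₕ²(1 − fₕ)sₕ²/nₕ with Wₕ = Nₕ/N, N = 35095.
55–64: Wₕ = 0.19609631; term = 0.19609631²·(1 − 0.03342052)·78.03/230 = 0.012609858.
18–34: Wₕ = 0.41034335; term = 0.41034335²·(1 − 0.18547323)·18.5/2671 = 9.4994401 × 10^-4.
65+: Wₕ = 0.14366719; term = 0.14366719²·(1 − 0.09619199)·771/485 = 0.029655416.
35–54: Wₕ = 0.24989315; term = 0.24989315²·(1 − 0.16374002)·164/1436 = 0.0059640244.
Sum = 0.049179242.
SE = √(0.049179242) = 0.22176.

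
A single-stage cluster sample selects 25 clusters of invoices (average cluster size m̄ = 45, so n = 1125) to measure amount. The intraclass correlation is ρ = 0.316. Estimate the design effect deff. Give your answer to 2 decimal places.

14.90

deff = 1 + (45 − 1)·0.316 = 1 + 13.904 = 14.904.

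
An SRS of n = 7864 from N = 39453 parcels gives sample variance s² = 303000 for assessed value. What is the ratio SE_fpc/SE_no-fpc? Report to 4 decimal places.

f = n/N = 7864/39453 = 0.19932578.
SE_no-fpc = √(s²/n) = 6.2072546; SE_fpc = √((1−f)s²/n) = 5.5542764.
Ratio = √(1−f) = 0.89480401.

0.8948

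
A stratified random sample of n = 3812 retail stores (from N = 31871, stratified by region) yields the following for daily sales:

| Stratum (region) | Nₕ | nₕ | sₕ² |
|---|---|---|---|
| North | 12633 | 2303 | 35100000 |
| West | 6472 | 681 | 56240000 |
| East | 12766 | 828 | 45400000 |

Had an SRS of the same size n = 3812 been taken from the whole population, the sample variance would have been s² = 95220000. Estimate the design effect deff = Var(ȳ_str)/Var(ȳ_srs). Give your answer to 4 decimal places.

Var(ȳ_str) = Σ Wₕ²(1−fₕ)sₕ²/nₕ with Wₕ = Nₕ/31871:
  North: (12633/31871)²·(1−2303/12633)·35100000/2303 = 1958.0718
  West: (6472/31871)²·(1−681/6472)·56240000/681 = 3047.1855
  East: (12766/31871)²·(1−828/12766)·45400000/828 = 8226.6032
  → Var(ȳ_str) = 13231.861.
Var(ȳ_srs) = (1 − 3812/31871)·95220000/3812 = 21991.345.
deff = 13231.861 / 21991.345 = 0.6017.

0.6017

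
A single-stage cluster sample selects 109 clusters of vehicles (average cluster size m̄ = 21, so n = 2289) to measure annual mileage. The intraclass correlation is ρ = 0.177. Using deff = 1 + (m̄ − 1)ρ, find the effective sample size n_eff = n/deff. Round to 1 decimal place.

504.2

deff = 1 + (21 − 1)·0.177 = 1 + 3.54 = 4.54.
n_eff = 2289 / 4.54 = 504.2.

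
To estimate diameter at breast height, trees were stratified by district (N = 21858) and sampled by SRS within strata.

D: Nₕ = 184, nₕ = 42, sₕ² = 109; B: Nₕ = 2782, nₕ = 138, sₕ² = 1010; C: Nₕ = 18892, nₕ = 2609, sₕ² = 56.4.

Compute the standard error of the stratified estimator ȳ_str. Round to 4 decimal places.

0.3560

Var(ȳ_str) = Σₕ Wₕ²(1 − fₕ)sₕ²/nₕ with Wₕ = Nₕ/N, N = 21858.
D: Wₕ = 0.00841797; term = 0.00841797²·(1 − 0.22826087)·109/42 = 1.4192619 × 10^-4.
B: Wₕ = 0.12727605; term = 0.12727605²·(1 − 0.04960460)·1010/138 = 0.11267823.
C: Wₕ = 0.86430597; term = 0.86430597²·(1 − 0.13810078)·56.4/2609 = 0.013918632.
Sum = 0.12673879.
SE = √(0.12673879) = 0.3560.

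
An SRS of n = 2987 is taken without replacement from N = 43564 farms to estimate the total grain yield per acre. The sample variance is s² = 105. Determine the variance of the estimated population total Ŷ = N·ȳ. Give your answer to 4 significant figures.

6.214 × 10^7

Var(Ŷ) = N²·Var(ȳ) = N²·(1 − n/N)·s²/n.
f = 2987/43564 = 0.06856579; Var(ȳ) = 0.93143421·105/2987 = 0.03274208.
Var(Ŷ) = 43564² · 0.03274208 = 6.2138643 × 10^7.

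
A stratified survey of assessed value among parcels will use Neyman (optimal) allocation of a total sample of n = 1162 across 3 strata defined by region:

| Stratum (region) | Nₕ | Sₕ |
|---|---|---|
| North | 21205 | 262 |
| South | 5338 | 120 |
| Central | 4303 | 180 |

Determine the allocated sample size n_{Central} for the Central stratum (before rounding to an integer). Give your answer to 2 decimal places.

Neyman allocation: nₕ = n·NₕSₕ / Σⱼ NⱼSⱼ.
Σ NⱼSⱼ = 21205·262 + 5338·120 + 4303·180 = 6.97081 × 10^6.
n_{Central} = 1162·4303·180 / (6.97081 × 10^6) = 129.11.

129.11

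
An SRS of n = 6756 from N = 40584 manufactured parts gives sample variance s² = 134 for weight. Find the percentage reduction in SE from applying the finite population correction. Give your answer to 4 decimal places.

f = n/N = 6756/40584 = 0.16646954.
SE_no-fpc = √(s²/n) = 0.14083402; SE_fpc = √((1−f)s²/n) = 0.12857849.
Ratio = √(1−f) = 0.91297889. Reduction = 100·(1 − 0.91297889) = 8.7021%.

8.7021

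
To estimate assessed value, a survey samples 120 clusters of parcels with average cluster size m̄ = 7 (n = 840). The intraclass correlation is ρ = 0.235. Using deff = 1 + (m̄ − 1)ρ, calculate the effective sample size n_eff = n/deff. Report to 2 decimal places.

348.55

deff = 1 + (7 − 1)·0.235 = 1 + 1.41 = 2.41.
n_eff = 840 / 2.41 = 348.55.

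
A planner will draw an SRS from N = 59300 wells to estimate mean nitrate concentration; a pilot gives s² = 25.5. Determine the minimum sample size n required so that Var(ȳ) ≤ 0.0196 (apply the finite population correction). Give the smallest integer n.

1274

Without fpc, n₀ = s²/D = 25.5/0.0196 = 1301.0204.
With fpc, (1 − n/N)·s²/n ≤ D requires n ≥ n₀/(1 + n₀/N) = 1301.0204/(1 + 1301.0204/59300) = 1273.0893.
Rounding up, n = 1274.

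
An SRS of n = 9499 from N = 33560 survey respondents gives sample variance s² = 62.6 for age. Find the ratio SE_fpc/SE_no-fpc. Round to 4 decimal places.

f = n/N = 9499/33560 = 0.28304529.
SE_no-fpc = √(s²/n) = 0.081179846; SE_fpc = √((1−f)s²/n) = 0.068737555.
Ratio = √(1−f) = 0.84673178.

0.8467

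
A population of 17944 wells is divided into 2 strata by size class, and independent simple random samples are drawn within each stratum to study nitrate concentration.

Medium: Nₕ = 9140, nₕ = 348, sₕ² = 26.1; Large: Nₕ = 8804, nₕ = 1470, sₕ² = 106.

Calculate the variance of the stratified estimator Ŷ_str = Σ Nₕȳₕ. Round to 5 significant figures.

1.0683 × 10^7

Var(Ŷ_str) = Σₕ Nₕ²(1 − fₕ)sₕ²/nₕ.
Medium: 9140²·(1 − 348/9140)·26.1/348 = 6.026916 × 10^6.
Large: 8804²·(1 − 1470/8804)·106/1470 = 4.6559625 × 10^6.
Sum = 1.0682879 × 10^7.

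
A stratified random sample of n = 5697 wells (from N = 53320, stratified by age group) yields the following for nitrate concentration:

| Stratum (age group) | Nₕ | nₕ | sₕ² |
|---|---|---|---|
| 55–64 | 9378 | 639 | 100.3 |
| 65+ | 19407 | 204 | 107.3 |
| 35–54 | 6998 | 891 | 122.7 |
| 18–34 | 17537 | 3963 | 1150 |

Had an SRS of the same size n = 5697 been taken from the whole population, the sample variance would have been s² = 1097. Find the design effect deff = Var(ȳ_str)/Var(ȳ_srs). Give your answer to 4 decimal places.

Var(ȳ_str) = Σ Wₕ²(1−fₕ)sₕ²/nₕ with Wₕ = Nₕ/53320:
  55–64: (9378/53320)²·(1−639/9378)·100.3/639 = 0.0045247205
  65+: (19407/53320)²·(1−204/19407)·107.3/204 = 0.06894722
  35–54: (6998/53320)²·(1−891/6998)·122.7/891 = 0.0020700862
  18–34: (17537/53320)²·(1−3963/17537)·1150/3963 = 0.024297223
  → Var(ȳ_str) = 0.09983925.
Var(ȳ_srs) = (1 − 5697/53320)·1097/5697 = 0.17198359.
deff = 0.09983925 / 0.17198359 = 0.5805.

0.5805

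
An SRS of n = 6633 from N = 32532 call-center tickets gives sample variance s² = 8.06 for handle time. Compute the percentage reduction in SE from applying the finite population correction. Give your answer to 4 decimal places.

10.7751

f = n/N = 6633/32532 = 0.20389155.
SE_no-fpc = √(s²/n) = 0.034858807; SE_fpc = √((1−f)s²/n) = 0.031102739.
Ratio = √(1−f) = 0.89224909. Reduction = 100·(1 − 0.89224909) = 10.7751%.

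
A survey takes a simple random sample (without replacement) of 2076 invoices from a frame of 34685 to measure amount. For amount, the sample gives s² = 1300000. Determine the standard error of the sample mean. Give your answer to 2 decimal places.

Under SRS without replacement, Var(ȳ) = (1 − f)·s²/n with f = n/N = 2076/34685 = 0.05985296.
Var(ȳ) = (1 − 0.05985296)·1300000/2076 = 0.94014704·626.20424 = 588.72406.
SE(ȳ) = √(588.72406) = 24.26.

24.26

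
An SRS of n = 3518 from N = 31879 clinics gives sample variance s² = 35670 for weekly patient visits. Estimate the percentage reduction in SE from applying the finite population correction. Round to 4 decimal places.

f = n/N = 3518/31879 = 0.11035478.
SE_no-fpc = √(s²/n) = 3.1842242; SE_fpc = √((1−f)s²/n) = 3.0033923.
Ratio = √(1−f) = 0.94321006. Reduction = 100·(1 − 0.94321006) = 5.6790%.

5.6790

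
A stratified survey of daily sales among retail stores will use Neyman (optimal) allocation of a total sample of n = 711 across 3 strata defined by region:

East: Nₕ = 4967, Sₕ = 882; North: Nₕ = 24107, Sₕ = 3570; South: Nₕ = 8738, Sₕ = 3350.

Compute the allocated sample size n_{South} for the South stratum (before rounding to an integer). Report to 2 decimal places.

173.85

Neyman allocation: nₕ = n·NₕSₕ / Σⱼ NⱼSⱼ.
Σ NⱼSⱼ = 4967·882 + 24107·3570 + 8738·3350 = 1.1971518 × 10^8.
n_{South} = 711·8738·3350 / (1.1971518 × 10^8) = 173.85.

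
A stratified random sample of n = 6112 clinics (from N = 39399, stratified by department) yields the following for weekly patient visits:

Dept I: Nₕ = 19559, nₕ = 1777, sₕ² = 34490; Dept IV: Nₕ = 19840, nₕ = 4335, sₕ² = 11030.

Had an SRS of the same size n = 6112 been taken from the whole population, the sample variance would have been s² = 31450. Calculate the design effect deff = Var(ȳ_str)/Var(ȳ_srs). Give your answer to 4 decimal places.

Var(ȳ_str) = Σ Wₕ²(1−fₕ)sₕ²/nₕ with Wₕ = Nₕ/39399:
  Dept I: (19559/39399)²·(1−1777/19559)·34490/1777 = 4.3487318
  Dept IV: (19840/39399)²·(1−4335/19840)·11030/4335 = 0.50423089
  → Var(ȳ_str) = 4.8529627.
Var(ȳ_srs) = (1 − 6112/39399)·31450/6112 = 4.3473716.
deff = 4.8529627 / 4.3473716 = 1.1163.

1.1163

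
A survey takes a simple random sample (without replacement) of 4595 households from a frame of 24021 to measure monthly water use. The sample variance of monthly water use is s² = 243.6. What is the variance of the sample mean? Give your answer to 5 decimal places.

Under SRS without replacement, Var(ȳ) = (1 − f)·s²/n with f = n/N = 4595/24021 = 0.19129095.
Var(ȳ) = (1 − 0.19129095)·243.6/4595 = 0.80870905·0.053014146 = 0.042873019.

0.04287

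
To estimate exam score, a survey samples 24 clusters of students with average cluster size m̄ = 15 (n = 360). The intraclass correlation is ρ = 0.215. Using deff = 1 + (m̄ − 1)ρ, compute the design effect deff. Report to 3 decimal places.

deff = 1 + (15 − 1)·0.215 = 1 + 3.01 = 4.01.

4.010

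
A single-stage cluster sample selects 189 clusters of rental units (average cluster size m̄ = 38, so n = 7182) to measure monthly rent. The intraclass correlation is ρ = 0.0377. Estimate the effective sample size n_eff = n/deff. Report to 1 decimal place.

deff = 1 + (38 − 1)·0.0377 = 1 + 1.3949 = 2.3949.
n_eff = 7182 / 2.3949 = 2998.9.

2998.9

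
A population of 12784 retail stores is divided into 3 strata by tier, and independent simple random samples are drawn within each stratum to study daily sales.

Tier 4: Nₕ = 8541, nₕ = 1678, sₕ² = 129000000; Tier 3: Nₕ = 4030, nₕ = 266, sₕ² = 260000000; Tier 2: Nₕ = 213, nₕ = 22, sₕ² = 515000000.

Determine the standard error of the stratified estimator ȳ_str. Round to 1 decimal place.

352.3

Var(ȳ_str) = Σₕ Wₕ²(1 − fₕ)sₕ²/nₕ with Wₕ = Nₕ/N, N = 12784.
Tier 4: Wₕ = 0.66810075; term = 0.66810075²·(1 − 0.19646411)·129000000/1678 = 27573.186.
Tier 3: Wₕ = 0.31523780; term = 0.31523780²·(1 − 0.06600496)·260000000/266 = 90722.049.
Tier 2: Wₕ = 0.01666145; term = 0.01666145²·(1 − 0.10328638)·515000000/22 = 5827.2546.
Sum = 124122.49.
SE = √(124122.49) = 352.3.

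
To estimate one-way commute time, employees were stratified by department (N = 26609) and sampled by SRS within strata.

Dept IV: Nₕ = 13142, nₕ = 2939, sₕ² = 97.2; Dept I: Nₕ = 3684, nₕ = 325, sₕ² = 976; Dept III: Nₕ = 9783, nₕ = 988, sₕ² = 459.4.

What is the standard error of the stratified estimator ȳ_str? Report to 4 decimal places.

Var(ȳ_str) = Σₕ Wₕ²(1 − fₕ)sₕ²/nₕ with Wₕ = Nₕ/N, N = 26609.
Dept IV: Wₕ = 0.49389304; term = 0.49389304²·(1 − 0.22363415)·97.2/2939 = 0.0062632381.
Dept I: Wₕ = 0.13844940; term = 0.13844940²·(1 − 0.08821933)·976/325 = 0.052485456.
Dept III: Wₕ = 0.36765756; term = 0.36765756²·(1 − 0.10099152)·459.4/988 = 0.056504734.
Sum = 0.11525343.
SE = √(0.11525343) = 0.3395.

0.3395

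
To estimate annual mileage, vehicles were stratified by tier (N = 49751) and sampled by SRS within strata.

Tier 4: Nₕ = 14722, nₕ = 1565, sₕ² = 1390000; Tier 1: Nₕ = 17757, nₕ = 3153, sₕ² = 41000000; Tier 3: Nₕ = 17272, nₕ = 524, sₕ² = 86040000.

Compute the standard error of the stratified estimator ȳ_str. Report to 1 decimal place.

Var(ȳ_str) = Σₕ Wₕ²(1 − fₕ)sₕ²/nₕ with Wₕ = Nₕ/N, N = 49751.
Tier 4: Wₕ = 0.29591365; term = 0.29591365²·(1 − 0.10630349)·1390000/1565 = 69.505715.
Tier 1: Wₕ = 0.35691745; term = 0.35691745²·(1 − 0.17756378)·41000000/3153 = 1362.3782.
Tier 3: Wₕ = 0.34716890; term = 0.34716890²·(1 − 0.03033812)·86040000/524 = 19189.827.
Sum = 20621.711.
SE = √(20621.711) = 143.6.

143.6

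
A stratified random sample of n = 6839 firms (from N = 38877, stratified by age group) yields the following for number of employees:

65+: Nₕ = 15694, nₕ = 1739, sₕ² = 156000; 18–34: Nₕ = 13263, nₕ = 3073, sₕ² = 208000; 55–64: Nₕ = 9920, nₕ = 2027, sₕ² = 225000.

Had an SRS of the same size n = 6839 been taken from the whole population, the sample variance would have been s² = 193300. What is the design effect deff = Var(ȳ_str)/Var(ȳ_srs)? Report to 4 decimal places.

Var(ȳ_str) = Σ Wₕ²(1−fₕ)sₕ²/nₕ with Wₕ = Nₕ/38877:
  65+: (15694/38877)²·(1−1739/15694)·156000/1739 = 12.998793
  18–34: (13263/38877)²·(1−3073/13263)·208000/3073 = 6.0524504
  55–64: (9920/38877)²·(1−2027/9920)·225000/2027 = 5.7503868
  → Var(ȳ_str) = 24.80163.
Var(ȳ_srs) = (1 − 6839/38877)·193300/6839 = 23.292275.
deff = 24.80163 / 23.292275 = 1.0648.

1.0648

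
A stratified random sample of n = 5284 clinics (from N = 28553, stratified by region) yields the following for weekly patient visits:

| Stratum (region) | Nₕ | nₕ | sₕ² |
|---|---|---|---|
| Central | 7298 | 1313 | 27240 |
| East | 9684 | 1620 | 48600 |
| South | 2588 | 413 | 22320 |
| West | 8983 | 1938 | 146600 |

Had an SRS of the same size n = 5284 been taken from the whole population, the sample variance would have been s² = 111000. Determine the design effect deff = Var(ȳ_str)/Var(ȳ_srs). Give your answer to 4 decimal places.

Var(ȳ_str) = Σ Wₕ²(1−fₕ)sₕ²/nₕ with Wₕ = Nₕ/28553:
  Central: (7298/28553)²·(1−1313/7298)·27240/1313 = 1.1114934
  East: (9684/28553)²·(1−1620/9684)·48600/1620 = 2.8735785
  South: (2588/28553)²·(1−413/2588)·22320/413 = 0.37313345
  West: (8983/28553)²·(1−1938/8983)·146600/1938 = 5.8719061
  → Var(ȳ_str) = 10.230111.
Var(ȳ_srs) = (1 − 5284/28553)·111000/5284 = 17.119306.
deff = 10.230111 / 17.119306 = 0.5976.

0.5976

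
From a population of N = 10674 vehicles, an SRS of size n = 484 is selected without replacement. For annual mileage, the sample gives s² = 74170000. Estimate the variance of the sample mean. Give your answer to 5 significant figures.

Under SRS without replacement, Var(ȳ) = (1 − f)·s²/n with f = n/N = 484/10674 = 0.04534383.
Var(ȳ) = (1 − 0.04534383)·74170000/484 = 0.95465617·153243.8 = 146295.14.

146300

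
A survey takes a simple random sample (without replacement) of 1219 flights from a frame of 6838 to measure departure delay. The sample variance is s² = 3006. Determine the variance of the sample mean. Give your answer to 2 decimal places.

2.03

Under SRS without replacement, Var(ȳ) = (1 − f)·s²/n with f = n/N = 1219/6838 = 0.17826850.
Var(ȳ) = (1 − 0.17826850)·3006/1219 = 0.82173150·2.4659557 = 2.0263535.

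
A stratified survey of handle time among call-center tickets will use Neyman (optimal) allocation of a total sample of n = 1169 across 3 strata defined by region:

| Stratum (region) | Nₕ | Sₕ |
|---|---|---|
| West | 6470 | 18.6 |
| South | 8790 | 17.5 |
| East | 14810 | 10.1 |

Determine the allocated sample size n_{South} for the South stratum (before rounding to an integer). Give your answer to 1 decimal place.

424.4

Neyman allocation: nₕ = n·NₕSₕ / Σⱼ NⱼSⱼ.
Σ NⱼSⱼ = 6470·18.6 + 8790·17.5 + 14810·10.1 = 423748.
n_{South} = 1169·8790·17.5 / 423748 = 424.4.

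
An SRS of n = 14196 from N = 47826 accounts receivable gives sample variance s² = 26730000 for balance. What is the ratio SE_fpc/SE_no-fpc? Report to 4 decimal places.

f = n/N = 14196/47826 = 0.29682599.
SE_no-fpc = √(s²/n) = 43.392681; SE_fpc = √((1−f)s²/n) = 36.387137.
Ratio = √(1−f) = 0.83855471.

0.8386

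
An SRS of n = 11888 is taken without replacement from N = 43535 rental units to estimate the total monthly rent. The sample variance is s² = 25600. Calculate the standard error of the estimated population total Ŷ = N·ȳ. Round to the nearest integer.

54469

Var(Ŷ) = N²·Var(ȳ) = N²·(1 − n/N)·s²/n.
f = 11888/43535 = 0.27306765; Var(ȳ) = 0.72693235·25600/11888 = 1.5653994.
Var(Ŷ) = 43535² · 1.5653994 = 2.9668956 × 10^9.
SE(Ŷ) = √(2.9668956 × 10^9) = 54469.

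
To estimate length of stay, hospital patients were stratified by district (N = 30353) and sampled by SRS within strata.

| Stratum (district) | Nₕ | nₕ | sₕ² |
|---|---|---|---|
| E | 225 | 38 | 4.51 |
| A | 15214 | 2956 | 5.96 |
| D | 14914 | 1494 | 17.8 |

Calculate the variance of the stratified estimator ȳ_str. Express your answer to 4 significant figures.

Var(ȳ_str) = Σₕ Wₕ²(1 − fₕ)sₕ²/nₕ with Wₕ = Nₕ/N, N = 30353.
E: Wₕ = 0.00741278; term = 0.00741278²·(1 − 0.16888889)·4.51/38 = 5.4201815 × 10^-6.
A: Wₕ = 0.50123546; term = 0.50123546²·(1 − 0.19429473)·5.96/2956 = 4.0813291 × 10^-4.
D: Wₕ = 0.49135176; term = 0.49135176²·(1 − 0.10017433)·17.8/1494 = 0.0025882893.
Sum = 0.0030018424.

0.003002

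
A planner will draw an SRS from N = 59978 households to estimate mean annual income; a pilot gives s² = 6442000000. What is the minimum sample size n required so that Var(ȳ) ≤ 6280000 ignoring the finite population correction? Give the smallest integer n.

1026

Without fpc, n₀ = s²/D = 6442000000/6280000 = 1025.7962.
Rounding up, n = 1026.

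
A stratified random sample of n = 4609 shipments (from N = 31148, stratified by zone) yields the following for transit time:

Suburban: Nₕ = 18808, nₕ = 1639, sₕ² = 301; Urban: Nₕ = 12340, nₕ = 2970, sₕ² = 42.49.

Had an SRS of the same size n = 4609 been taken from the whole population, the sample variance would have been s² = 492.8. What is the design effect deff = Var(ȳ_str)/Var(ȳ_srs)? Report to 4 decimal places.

Var(ȳ_str) = Σ Wₕ²(1−fₕ)sₕ²/nₕ with Wₕ = Nₕ/31148:
  Suburban: (18808/31148)²·(1−1639/18808)·301/1639 = 0.061124431
  Urban: (12340/31148)²·(1−2970/12340)·42.49/2970 = 0.0017050012
  → Var(ȳ_str) = 0.062829432.
Var(ȳ_srs) = (1 − 4609/31148)·492.8/4609 = 0.091100001.
deff = 0.062829432 / 0.091100001 = 0.6897.

0.6897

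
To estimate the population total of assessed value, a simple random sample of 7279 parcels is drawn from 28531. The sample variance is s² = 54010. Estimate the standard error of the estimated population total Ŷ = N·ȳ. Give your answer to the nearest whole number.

Var(Ŷ) = N²·Var(ȳ) = N²·(1 − n/N)·s²/n.
f = 7279/28531 = 0.25512600; Var(ȳ) = 0.74487400·54010/7279 = 5.5269466.
Var(Ŷ) = 28531² · 5.5269466 = 4.4990338 × 10^9.
SE(Ŷ) = √(4.4990338 × 10^9) = 67075.

67075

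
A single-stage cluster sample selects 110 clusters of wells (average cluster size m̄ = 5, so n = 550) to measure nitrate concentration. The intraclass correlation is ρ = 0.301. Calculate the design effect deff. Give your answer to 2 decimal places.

deff = 1 + (5 − 1)·0.301 = 1 + 1.204 = 2.204.

2.20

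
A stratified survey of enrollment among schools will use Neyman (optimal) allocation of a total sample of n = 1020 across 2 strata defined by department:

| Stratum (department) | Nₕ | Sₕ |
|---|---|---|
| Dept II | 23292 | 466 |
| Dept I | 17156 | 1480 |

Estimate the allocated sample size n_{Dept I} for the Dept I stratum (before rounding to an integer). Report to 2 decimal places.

714.55

Neyman allocation: nₕ = n·NₕSₕ / Σⱼ NⱼSⱼ.
Σ NⱼSⱼ = 23292·466 + 17156·1480 = 3.6244952 × 10^7.
n_{Dept I} = 1020·17156·1480 / (3.6244952 × 10^7) = 714.55.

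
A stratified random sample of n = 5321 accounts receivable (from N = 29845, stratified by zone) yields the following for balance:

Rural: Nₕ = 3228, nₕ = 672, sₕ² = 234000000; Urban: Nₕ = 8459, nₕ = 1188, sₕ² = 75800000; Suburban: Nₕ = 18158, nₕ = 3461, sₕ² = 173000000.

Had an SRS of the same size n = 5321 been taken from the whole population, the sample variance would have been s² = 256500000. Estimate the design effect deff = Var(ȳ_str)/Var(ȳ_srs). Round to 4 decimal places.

0.5707

Var(ȳ_str) = Σ Wₕ²(1−fₕ)sₕ²/nₕ with Wₕ = Nₕ/29845:
  Rural: (3228/29845)²·(1−672/3228)·234000000/672 = 3225.5055
  Urban: (8459/29845)²·(1−1188/8459)·75800000/1188 = 4405.7796
  Suburban: (18158/29845)²·(1−3461/18158)·173000000/3461 = 14976.076
  → Var(ȳ_str) = 22607.361.
Var(ȳ_srs) = (1 − 5321/29845)·256500000/5321 = 39610.82.
deff = 22607.361 / 39610.82 = 0.5707.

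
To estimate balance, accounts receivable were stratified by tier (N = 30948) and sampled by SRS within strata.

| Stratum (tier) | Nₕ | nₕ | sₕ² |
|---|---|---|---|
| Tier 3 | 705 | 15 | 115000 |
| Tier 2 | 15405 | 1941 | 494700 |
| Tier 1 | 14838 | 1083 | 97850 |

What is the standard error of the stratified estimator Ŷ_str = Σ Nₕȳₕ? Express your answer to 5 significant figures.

273920

Var(Ŷ_str) = Σₕ Nₕ²(1 − fₕ)sₕ²/nₕ.
Tier 3: 705²·(1 − 15/705)·115000/15 = 3.72945 × 10^9.
Tier 2: 15405²·(1 − 1941/15405)·494700/1941 = 5.2863046 × 10^10.
Tier 1: 14838²·(1 − 1083/14838)·97850/1083 = 1.8440315 × 10^10.
Sum = 7.5032811 × 10^10.
SE = √(7.5032811 × 10^10) = 273920.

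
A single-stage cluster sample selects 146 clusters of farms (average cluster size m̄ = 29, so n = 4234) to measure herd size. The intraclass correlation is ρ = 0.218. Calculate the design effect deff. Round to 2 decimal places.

7.10

deff = 1 + (29 − 1)·0.218 = 1 + 6.104 = 7.104.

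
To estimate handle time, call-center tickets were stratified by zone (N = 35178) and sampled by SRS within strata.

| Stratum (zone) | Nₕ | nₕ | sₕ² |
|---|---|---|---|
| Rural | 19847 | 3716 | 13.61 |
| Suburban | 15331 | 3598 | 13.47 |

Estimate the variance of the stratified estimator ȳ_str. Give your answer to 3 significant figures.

Var(ȳ_str) = Σₕ Wₕ²(1 − fₕ)sₕ²/nₕ with Wₕ = Nₕ/N, N = 35178.
Rural: Wₕ = 0.56418784; term = 0.56418784²·(1 − 0.18723233)·13.61/3716 = 9.4753725 × 10^-4.
Suburban: Wₕ = 0.43581216; term = 0.43581216²·(1 − 0.23468789)·13.47/3598 = 5.4418141 × 10^-4.
Sum = 0.0014917187.

0.00149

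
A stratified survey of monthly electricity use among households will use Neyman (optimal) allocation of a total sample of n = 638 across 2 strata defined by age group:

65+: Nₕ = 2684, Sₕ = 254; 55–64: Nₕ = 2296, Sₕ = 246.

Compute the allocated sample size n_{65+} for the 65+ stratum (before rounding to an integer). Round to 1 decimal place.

Neyman allocation: nₕ = n·NₕSₕ / Σⱼ NⱼSⱼ.
Σ NⱼSⱼ = 2684·254 + 2296·246 = 1.246552 × 10^6.
n_{65+} = 638·2684·254 / (1.246552 × 10^6) = 348.9.

348.9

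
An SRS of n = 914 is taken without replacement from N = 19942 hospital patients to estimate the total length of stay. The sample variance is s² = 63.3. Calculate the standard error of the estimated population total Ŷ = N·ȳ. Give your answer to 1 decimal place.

Var(Ŷ) = N²·Var(ȳ) = N²·(1 − n/N)·s²/n.
f = 914/19942 = 0.04583292; Var(ȳ) = 0.95416708·63.3/914 = 0.066081812.
Var(Ŷ) = 19942² · 0.066081812 = 2.6279637 × 10^7.
SE(Ŷ) = √(2.6279637 × 10^7) = 5126.4.

5126.4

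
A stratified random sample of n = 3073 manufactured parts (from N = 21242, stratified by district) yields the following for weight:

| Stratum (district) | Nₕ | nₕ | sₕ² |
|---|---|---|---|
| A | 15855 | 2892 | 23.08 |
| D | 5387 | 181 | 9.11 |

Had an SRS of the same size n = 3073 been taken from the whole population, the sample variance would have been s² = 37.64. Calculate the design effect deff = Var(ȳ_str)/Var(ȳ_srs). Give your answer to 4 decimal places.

Var(ȳ_str) = Σ Wₕ²(1−fₕ)sₕ²/nₕ with Wₕ = Nₕ/21242:
  A: (15855/21242)²·(1−2892/15855)·23.08/2892 = 0.0036351177
  D: (5387/21242)²·(1−181/5387)·9.11/181 = 0.0031282405
  → Var(ȳ_str) = 0.0067633582.
Var(ȳ_srs) = (1 − 3073/21242)·37.64/3073 = 0.010476656.
deff = 0.0067633582 / 0.010476656 = 0.6456.

0.6456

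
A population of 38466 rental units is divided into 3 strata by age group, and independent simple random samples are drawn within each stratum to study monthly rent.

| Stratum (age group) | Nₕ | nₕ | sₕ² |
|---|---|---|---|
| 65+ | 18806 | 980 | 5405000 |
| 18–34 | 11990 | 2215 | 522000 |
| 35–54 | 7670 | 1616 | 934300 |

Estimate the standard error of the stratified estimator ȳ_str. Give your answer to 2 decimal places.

35.87

Var(ȳ_str) = Σₕ Wₕ²(1 − fₕ)sₕ²/nₕ with Wₕ = Nₕ/N, N = 38466.
65+: Wₕ = 0.48889929; term = 0.48889929²·(1 − 0.05211103)·5405000/980 = 1249.5853.
18–34: Wₕ = 0.31170384; term = 0.31170384²·(1 − 0.18473728)·522000/2215 = 18.667178.
35–54: Wₕ = 0.19939687; term = 0.19939687²·(1 − 0.21069100)·934300/1616 = 18.14382.
Sum = 1286.3963.
SE = √(1286.3963) = 35.87.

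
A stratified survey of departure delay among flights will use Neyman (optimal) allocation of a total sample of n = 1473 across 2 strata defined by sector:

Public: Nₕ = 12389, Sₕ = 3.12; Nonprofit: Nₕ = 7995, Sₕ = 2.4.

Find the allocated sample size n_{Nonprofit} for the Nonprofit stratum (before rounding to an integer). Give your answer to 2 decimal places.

488.64

Neyman allocation: nₕ = n·NₕSₕ / Σⱼ NⱼSⱼ.
Σ NⱼSⱼ = 12389·3.12 + 7995·2.4 = 57841.68.
n_{Nonprofit} = 1473·7995·2.4 / 57841.68 = 488.64.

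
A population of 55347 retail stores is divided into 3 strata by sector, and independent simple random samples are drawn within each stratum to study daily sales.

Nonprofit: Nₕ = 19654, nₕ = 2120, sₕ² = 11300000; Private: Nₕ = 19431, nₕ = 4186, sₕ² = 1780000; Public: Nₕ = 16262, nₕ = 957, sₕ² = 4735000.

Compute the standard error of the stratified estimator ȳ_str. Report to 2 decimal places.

Var(ȳ_str) = Σₕ Wₕ²(1 − fₕ)sₕ²/nₕ with Wₕ = Nₕ/N, N = 55347.
Nonprofit: Wₕ = 0.35510506; term = 0.35510506²·(1 − 0.10786608)·11300000/2120 = 599.63416.
Private: Wₕ = 0.35107594; term = 0.35107594²·(1 − 0.21542895)·1780000/4186 = 41.120197.
Public: Wₕ = 0.29381900; term = 0.29381900²·(1 − 0.05884885)·4735000/957 = 402.00103.
Sum = 1042.7554.
SE = √(1042.7554) = 32.29.

32.29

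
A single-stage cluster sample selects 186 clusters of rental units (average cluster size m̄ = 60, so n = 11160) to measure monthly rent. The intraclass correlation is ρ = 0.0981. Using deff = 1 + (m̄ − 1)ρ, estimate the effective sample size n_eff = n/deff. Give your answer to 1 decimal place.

1644.1

deff = 1 + (60 − 1)·0.0981 = 1 + 5.7879 = 6.7879.
n_eff = 11160 / 6.7879 = 1644.1.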